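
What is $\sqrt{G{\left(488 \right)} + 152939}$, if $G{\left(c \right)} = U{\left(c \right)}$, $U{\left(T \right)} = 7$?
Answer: $3 \sqrt{16994} \approx 391.08$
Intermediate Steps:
$G{\left(c \right)} = 7$
$\sqrt{G{\left(488 \right)} + 152939} = \sqrt{7 + 152939} = \sqrt{152946} = 3 \sqrt{16994}$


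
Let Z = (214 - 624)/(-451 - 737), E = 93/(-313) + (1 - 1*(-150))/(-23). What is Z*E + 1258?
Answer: 2684669869/2138103 ≈ 1255.6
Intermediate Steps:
E = -49402/7199 (E = 93*(-1/313) + (1 + 150)*(-1/23) = -93/313 + 151*(-1/23) = -93/313 - 151/23 = -49402/7199 ≈ -6.8623)
Z = 205/594 (Z = -410/(-1188) = -410*(-1/1188) = 205/594 ≈ 0.34512)
Z*E + 1258 = (205/594)*(-49402/7199) + 1258 = -5063705/2138103 + 1258 = 2684669869/2138103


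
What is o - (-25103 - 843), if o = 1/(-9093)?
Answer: 235926977/9093 ≈ 25946.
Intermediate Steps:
o = -1/9093 ≈ -0.00010997
o - (-25103 - 843) = -1/9093 - (-25103 - 843) = -1/9093 - 1*(-25946) = -1/9093 + 25946 = 235926977/9093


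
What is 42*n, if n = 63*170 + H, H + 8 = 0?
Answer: 449484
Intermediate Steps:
H = -8 (H = -8 + 0 = -8)
n = 10702 (n = 63*170 - 8 = 10710 - 8 = 10702)
42*n = 42*10702 = 449484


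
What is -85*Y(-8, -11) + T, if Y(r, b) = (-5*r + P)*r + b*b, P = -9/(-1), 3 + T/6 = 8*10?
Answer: 23497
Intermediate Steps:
T = 462 (T = -18 + 6*(8*10) = -18 + 6*80 = -18 + 480 = 462)
P = 9 (P = -9*(-1) = 9)
Y(r, b) = b**2 + r*(9 - 5*r) (Y(r, b) = (-5*r + 9)*r + b*b = (9 - 5*r)*r + b**2 = r*(9 - 5*r) + b**2 = b**2 + r*(9 - 5*r))
-85*Y(-8, -11) + T = -85*((-11)**2 - 5*(-8)**2 + 9*(-8)) + 462 = -85*(121 - 5*64 - 72) + 462 = -85*(121 - 320 - 72) + 462 = -85*(-271) + 462 = 23035 + 462 = 23497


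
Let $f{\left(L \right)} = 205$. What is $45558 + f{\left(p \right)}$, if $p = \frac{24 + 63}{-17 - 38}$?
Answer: $45763$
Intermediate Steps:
$p = - \frac{87}{55}$ ($p = \frac{87}{-55} = 87 \left(- \frac{1}{55}\right) = - \frac{87}{55} \approx -1.5818$)
$45558 + f{\left(p \right)} = 45558 + 205 = 45763$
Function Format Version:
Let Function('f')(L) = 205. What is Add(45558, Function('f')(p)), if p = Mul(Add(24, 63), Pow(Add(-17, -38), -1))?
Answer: 45763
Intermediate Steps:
p = Rational(-87, 55) (p = Mul(87, Pow(-55, -1)) = Mul(87, Rational(-1, 55)) = Rational(-87, 55) ≈ -1.5818)
Add(45558, Function('f')(p)) = Add(45558, 205) = 45763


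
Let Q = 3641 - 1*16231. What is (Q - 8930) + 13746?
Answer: -7774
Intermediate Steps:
Q = -12590 (Q = 3641 - 16231 = -12590)
(Q - 8930) + 13746 = (-12590 - 8930) + 13746 = -21520 + 13746 = -7774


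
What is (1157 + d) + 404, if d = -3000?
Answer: -1439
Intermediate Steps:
(1157 + d) + 404 = (1157 - 3000) + 404 = -1843 + 404 = -1439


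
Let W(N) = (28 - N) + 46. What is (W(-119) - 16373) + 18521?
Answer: 2341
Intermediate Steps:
W(N) = 74 - N
(W(-119) - 16373) + 18521 = ((74 - 1*(-119)) - 16373) + 18521 = ((74 + 119) - 16373) + 18521 = (193 - 16373) + 18521 = -16180 + 18521 = 2341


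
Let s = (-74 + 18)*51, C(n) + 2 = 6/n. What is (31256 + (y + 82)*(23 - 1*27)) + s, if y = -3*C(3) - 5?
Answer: 28092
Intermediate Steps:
C(n) = -2 + 6/n
y = -5 (y = -3*(-2 + 6/3) - 5 = -3*(-2 + 6*(1/3)) - 5 = -3*(-2 + 2) - 5 = -3*0 - 5 = 0 - 5 = -5)
s = -2856 (s = -56*51 = -2856)
(31256 + (y + 82)*(23 - 1*27)) + s = (31256 + (-5 + 82)*(23 - 1*27)) - 2856 = (31256 + 77*(23 - 27)) - 2856 = (31256 + 77*(-4)) - 2856 = (31256 - 308) - 2856 = 30948 - 2856 = 28092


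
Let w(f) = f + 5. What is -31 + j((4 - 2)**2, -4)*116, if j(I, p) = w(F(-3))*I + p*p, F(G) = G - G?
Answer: 4145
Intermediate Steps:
F(G) = 0
w(f) = 5 + f
j(I, p) = p**2 + 5*I (j(I, p) = (5 + 0)*I + p*p = 5*I + p**2 = p**2 + 5*I)
-31 + j((4 - 2)**2, -4)*116 = -31 + ((-4)**2 + 5*(4 - 2)**2)*116 = -31 + (16 + 5*2**2)*116 = -31 + (16 + 5*4)*116 = -31 + (16 + 20)*116 = -31 + 36*116 = -31 + 4176 = 4145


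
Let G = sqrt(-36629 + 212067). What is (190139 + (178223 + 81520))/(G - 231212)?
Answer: -52009058492/26729406753 - 224941*sqrt(175438)/26729406753 ≈ -1.9493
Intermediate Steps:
G = sqrt(175438) ≈ 418.85
(190139 + (178223 + 81520))/(G - 231212) = (190139 + (178223 + 81520))/(sqrt(175438) - 231212) = (190139 + 259743)/(-231212 + sqrt(175438)) = 449882/(-231212 + sqrt(175438))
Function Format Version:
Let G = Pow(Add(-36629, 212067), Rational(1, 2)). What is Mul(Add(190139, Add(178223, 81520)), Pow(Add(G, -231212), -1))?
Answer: Add(Rational(-52009058492, 26729406753), Mul(Rational(-224941, 26729406753), Pow(175438, Rational(1, 2)))) ≈ -1.9493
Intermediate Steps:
G = Pow(175438, Rational(1, 2)) ≈ 418.85
Mul(Add(190139, Add(178223, 81520)), Pow(Add(G, -231212), -1)) = Mul(Add(190139, Add(178223, 81520)), Pow(Add(Pow(175438, Rational(1, 2)), -231212), -1)) = Mul(Add(190139, 259743), Pow(Add(-231212, Pow(175438, Rational(1, 2))), -1)) = Mul(449882, Pow(Add(-231212, Pow(175438, Rational(1, 2))), -1))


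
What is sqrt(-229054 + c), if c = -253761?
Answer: I*sqrt(482815) ≈ 694.85*I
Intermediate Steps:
sqrt(-229054 + c) = sqrt(-229054 - 253761) = sqrt(-482815) = I*sqrt(482815)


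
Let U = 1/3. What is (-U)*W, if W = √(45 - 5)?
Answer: -2*√10/3 ≈ -2.1082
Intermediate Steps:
U = ⅓ ≈ 0.33333
W = 2*√10 (W = √40 = 2*√10 ≈ 6.3246)
(-U)*W = (-1*⅓)*(2*√10) = -2*√10/3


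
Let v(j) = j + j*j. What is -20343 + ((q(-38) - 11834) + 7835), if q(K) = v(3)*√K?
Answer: -24342 + 12*I*√38 ≈ -24342.0 + 73.973*I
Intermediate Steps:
v(j) = j + j²
q(K) = 12*√K (q(K) = (3*(1 + 3))*√K = (3*4)*√K = 12*√K)
-20343 + ((q(-38) - 11834) + 7835) = -20343 + ((12*√(-38) - 11834) + 7835) = -20343 + ((12*(I*√38) - 11834) + 7835) = -20343 + ((12*I*√38 - 11834) + 7835) = -20343 + ((-11834 + 12*I*√38) + 7835) = -20343 + (-3999 + 12*I*√38) = -24342 + 12*I*√38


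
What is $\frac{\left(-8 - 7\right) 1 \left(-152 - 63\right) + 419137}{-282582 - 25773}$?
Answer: $- \frac{422362}{308355} \approx -1.3697$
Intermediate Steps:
$\frac{\left(-8 - 7\right) 1 \left(-152 - 63\right) + 419137}{-282582 - 25773} = \frac{\left(-15\right) 1 \left(-152 - 63\right) + 419137}{-308355} = \left(\left(-15\right) \left(-215\right) + 419137\right) \left(- \frac{1}{308355}\right) = \left(3225 + 419137\right) \left(- \frac{1}{308355}\right) = 422362 \left(- \frac{1}{308355}\right) = - \frac{422362}{308355}$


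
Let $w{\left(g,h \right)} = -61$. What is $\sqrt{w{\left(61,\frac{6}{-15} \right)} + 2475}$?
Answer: $\sqrt{2414} \approx 49.132$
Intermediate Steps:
$\sqrt{w{\left(61,\frac{6}{-15} \right)} + 2475} = \sqrt{-61 + 2475} = \sqrt{2414}$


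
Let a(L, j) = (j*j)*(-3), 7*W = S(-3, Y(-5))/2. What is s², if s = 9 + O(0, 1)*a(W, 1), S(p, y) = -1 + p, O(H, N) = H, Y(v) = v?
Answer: 81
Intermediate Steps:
W = -2/7 (W = ((-1 - 3)/2)/7 = (-4*½)/7 = (⅐)*(-2) = -2/7 ≈ -0.28571)
a(L, j) = -3*j² (a(L, j) = j²*(-3) = -3*j²)
s = 9 (s = 9 + 0*(-3*1²) = 9 + 0*(-3*1) = 9 + 0*(-3) = 9 + 0 = 9)
s² = 9² = 81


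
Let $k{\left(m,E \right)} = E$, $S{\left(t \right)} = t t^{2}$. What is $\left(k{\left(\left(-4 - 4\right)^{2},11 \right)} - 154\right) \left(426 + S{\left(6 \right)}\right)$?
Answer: $-91806$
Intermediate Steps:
$S{\left(t \right)} = t^{3}$
$\left(k{\left(\left(-4 - 4\right)^{2},11 \right)} - 154\right) \left(426 + S{\left(6 \right)}\right) = \left(11 - 154\right) \left(426 + 6^{3}\right) = - 143 \left(426 + 216\right) = \left(-143\right) 642 = -91806$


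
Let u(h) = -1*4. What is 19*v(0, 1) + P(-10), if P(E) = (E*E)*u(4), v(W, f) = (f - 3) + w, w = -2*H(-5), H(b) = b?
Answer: -248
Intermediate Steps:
u(h) = -4
w = 10 (w = -2*(-5) = 10)
v(W, f) = 7 + f (v(W, f) = (f - 3) + 10 = (-3 + f) + 10 = 7 + f)
P(E) = -4*E**2 (P(E) = (E*E)*(-4) = E**2*(-4) = -4*E**2)
19*v(0, 1) + P(-10) = 19*(7 + 1) - 4*(-10)**2 = 19*8 - 4*100 = 152 - 400 = -248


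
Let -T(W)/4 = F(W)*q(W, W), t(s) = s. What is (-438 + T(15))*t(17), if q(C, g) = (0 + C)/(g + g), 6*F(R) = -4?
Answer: -22270/3 ≈ -7423.3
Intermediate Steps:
F(R) = -⅔ (F(R) = (⅙)*(-4) = -⅔)
q(C, g) = C/(2*g) (q(C, g) = C/((2*g)) = C*(1/(2*g)) = C/(2*g))
T(W) = 4/3 (T(W) = -(-8)*W/(2*W)/3 = -(-8)/(3*2) = -4*(-⅓) = 4/3)
(-438 + T(15))*t(17) = (-438 + 4/3)*17 = -1310/3*17 = -22270/3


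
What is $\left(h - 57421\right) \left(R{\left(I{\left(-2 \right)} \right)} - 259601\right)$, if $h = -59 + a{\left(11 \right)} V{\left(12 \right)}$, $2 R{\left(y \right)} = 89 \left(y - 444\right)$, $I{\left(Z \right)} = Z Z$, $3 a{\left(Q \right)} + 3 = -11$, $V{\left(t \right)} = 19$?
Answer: $\frac{48216233786}{3} \approx 1.6072 \cdot 10^{10}$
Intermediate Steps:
$a{\left(Q \right)} = - \frac{14}{3}$ ($a{\left(Q \right)} = -1 + \frac{1}{3} \left(-11\right) = -1 - \frac{11}{3} = - \frac{14}{3}$)
$I{\left(Z \right)} = Z^{2}$
$R{\left(y \right)} = -19758 + \frac{89 y}{2}$ ($R{\left(y \right)} = \frac{89 \left(y - 444\right)}{2} = \frac{89 \left(-444 + y\right)}{2} = \frac{-39516 + 89 y}{2} = -19758 + \frac{89 y}{2}$)
$h = - \frac{443}{3}$ ($h = -59 - \frac{266}{3} = - \frac{443}{3} \approx -147.67$)
$\left(h - 57421\right) \left(R{\left(I{\left(-2 \right)} \right)} - 259601\right) = \left(- \frac{443}{3} - 57421\right) \left(\left(-19758 + \frac{89 \left(-2\right)^{2}}{2}\right) - 259601\right) = - \frac{172706 \left(\left(-19758 + \frac{89}{2} \cdot 4\right) - 259601\right)}{3} = - \frac{172706 \left(\left(-19758 + 178\right) - 259601\right)}{3} = - \frac{172706 \left(-19580 - 259601\right)}{3} = \left(- \frac{172706}{3}\right) \left(-279181\right) = \frac{48216233786}{3}$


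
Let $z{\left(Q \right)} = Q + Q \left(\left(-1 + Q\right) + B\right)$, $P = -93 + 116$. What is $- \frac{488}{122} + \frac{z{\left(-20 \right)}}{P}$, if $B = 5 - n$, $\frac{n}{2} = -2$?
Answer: $\frac{128}{23} \approx 5.5652$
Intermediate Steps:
$n = -4$ ($n = 2 \left(-2\right) = -4$)
$P = 23$
$B = 9$ ($B = 5 - -4 = 5 + 4 = 9$)
$z{\left(Q \right)} = Q + Q \left(8 + Q\right)$ ($z{\left(Q \right)} = Q + Q \left(\left(-1 + Q\right) + 9\right) = Q + Q \left(8 + Q\right)$)
$- \frac{488}{122} + \frac{z{\left(-20 \right)}}{P} = - \frac{488}{122} + \frac{\left(-20\right) \left(9 - 20\right)}{23} = \left(-488\right) \frac{1}{122} + \left(-20\right) \left(-11\right) \frac{1}{23} = -4 + 220 \cdot \frac{1}{23} = -4 + \frac{220}{23} = \frac{128}{23}$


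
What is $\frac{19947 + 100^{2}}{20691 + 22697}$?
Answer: $\frac{29947}{43388} \approx 0.69021$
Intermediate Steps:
$\frac{19947 + 100^{2}}{20691 + 22697} = \frac{19947 + 10000}{43388} = 29947 \cdot \frac{1}{43388} = \frac{29947}{43388}$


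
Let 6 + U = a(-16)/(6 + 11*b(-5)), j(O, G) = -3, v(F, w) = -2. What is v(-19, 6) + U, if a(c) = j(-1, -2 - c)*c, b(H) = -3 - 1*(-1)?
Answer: -11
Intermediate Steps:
b(H) = -2 (b(H) = -3 + 1 = -2)
a(c) = -3*c
U = -9 (U = -6 + (-3*(-16))/(6 + 11*(-2)) = -6 + 48/(6 - 22) = -6 + 48/(-16) = -6 + 48*(-1/16) = -6 - 3 = -9)
v(-19, 6) + U = -2 - 9 = -11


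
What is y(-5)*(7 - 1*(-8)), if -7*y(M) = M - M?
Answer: 0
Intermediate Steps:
y(M) = 0 (y(M) = -(M - M)/7 = -⅐*0 = 0)
y(-5)*(7 - 1*(-8)) = 0*(7 - 1*(-8)) = 0*(7 + 8) = 0*15 = 0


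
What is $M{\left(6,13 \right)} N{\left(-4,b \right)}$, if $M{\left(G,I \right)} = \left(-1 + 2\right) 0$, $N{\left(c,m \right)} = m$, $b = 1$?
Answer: $0$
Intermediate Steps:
$M{\left(G,I \right)} = 0$ ($M{\left(G,I \right)} = 1 \cdot 0 = 0$)
$M{\left(6,13 \right)} N{\left(-4,b \right)} = 0 \cdot 1 = 0$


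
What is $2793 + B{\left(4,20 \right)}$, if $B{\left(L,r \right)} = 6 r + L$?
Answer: $2917$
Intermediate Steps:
$B{\left(L,r \right)} = L + 6 r$
$2793 + B{\left(4,20 \right)} = 2793 + \left(4 + 6 \cdot 20\right) = 2793 + \left(4 + 120\right) = 2793 + 124 = 2917$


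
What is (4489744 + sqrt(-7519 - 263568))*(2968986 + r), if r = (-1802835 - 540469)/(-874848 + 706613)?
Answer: 2242580897168888416/168235 + 499489703014*I*sqrt(271087)/168235 ≈ 1.333e+13 + 1.5458e+9*I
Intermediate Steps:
r = 2343304/168235 (r = -2343304/(-168235) = -2343304*(-1/168235) = 2343304/168235 ≈ 13.929)
(4489744 + sqrt(-7519 - 263568))*(2968986 + r) = (4489744 + sqrt(-7519 - 263568))*(2968986 + 2343304/168235) = (4489744 + sqrt(-271087))*(499489703014/168235) = (4489744 + I*sqrt(271087))*(499489703014/168235) = 2242580897168888416/168235 + 499489703014*I*sqrt(271087)/168235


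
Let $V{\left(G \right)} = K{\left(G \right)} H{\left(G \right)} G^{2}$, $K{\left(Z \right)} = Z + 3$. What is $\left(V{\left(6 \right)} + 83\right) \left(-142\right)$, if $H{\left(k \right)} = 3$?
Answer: $-149810$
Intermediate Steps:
$K{\left(Z \right)} = 3 + Z$
$V{\left(G \right)} = G^{2} \left(9 + 3 G\right)$ ($V{\left(G \right)} = \left(3 + G\right) 3 G^{2} = \left(9 + 3 G\right) G^{2} = G^{2} \left(9 + 3 G\right)$)
$\left(V{\left(6 \right)} + 83\right) \left(-142\right) = \left(3 \cdot 6^{2} \left(3 + 6\right) + 83\right) \left(-142\right) = \left(3 \cdot 36 \cdot 9 + 83\right) \left(-142\right) = \left(972 + 83\right) \left(-142\right) = 1055 \left(-142\right) = -149810$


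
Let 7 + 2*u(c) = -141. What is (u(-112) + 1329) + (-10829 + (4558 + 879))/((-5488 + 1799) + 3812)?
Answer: 148973/123 ≈ 1211.2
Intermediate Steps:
u(c) = -74 (u(c) = -7/2 + (1/2)*(-141) = -7/2 - 141/2 = -74)
(u(-112) + 1329) + (-10829 + (4558 + 879))/((-5488 + 1799) + 3812) = (-74 + 1329) + (-10829 + (4558 + 879))/((-5488 + 1799) + 3812) = 1255 + (-10829 + 5437)/(-3689 + 3812) = 1255 - 5392/123 = 148973/123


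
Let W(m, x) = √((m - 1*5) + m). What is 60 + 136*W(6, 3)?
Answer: 60 + 136*√7 ≈ 419.82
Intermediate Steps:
W(m, x) = √(-5 + 2*m) (W(m, x) = √((m - 5) + m) = √((-5 + m) + m) = √(-5 + 2*m))
60 + 136*W(6, 3) = 60 + 136*√(-5 + 2*6) = 60 + 136*√(-5 + 12) = 60 + 136*√7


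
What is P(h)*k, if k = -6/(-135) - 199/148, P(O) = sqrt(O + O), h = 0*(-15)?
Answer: 0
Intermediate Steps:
h = 0
P(O) = sqrt(2)*sqrt(O) (P(O) = sqrt(2*O) = sqrt(2)*sqrt(O))
k = -8659/6660 (k = -6*(-1/135) - 199*1/148 = 2/45 - 199/148 = -8659/6660 ≈ -1.3001)
P(h)*k = (sqrt(2)*sqrt(0))*(-8659/6660) = (sqrt(2)*0)*(-8659/6660) = 0*(-8659/6660) = 0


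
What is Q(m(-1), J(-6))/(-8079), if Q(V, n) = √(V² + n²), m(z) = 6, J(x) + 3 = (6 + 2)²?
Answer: -17*√13/8079 ≈ -0.0075869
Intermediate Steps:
J(x) = 61 (J(x) = -3 + (6 + 2)² = -3 + 8² = -3 + 64 = 61)
Q(m(-1), J(-6))/(-8079) = √(6² + 61²)/(-8079) = √(36 + 3721)*(-1/8079) = √3757*(-1/8079) = (17*√13)*(-1/8079) = -17*√13/8079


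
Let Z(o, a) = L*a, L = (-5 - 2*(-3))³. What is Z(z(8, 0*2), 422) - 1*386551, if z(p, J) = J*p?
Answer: -386129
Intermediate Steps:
L = 1 (L = (-5 - 1*(-6))³ = (-5 + 6)³ = 1³ = 1)
Z(o, a) = a (Z(o, a) = 1*a = a)
Z(z(8, 0*2), 422) - 1*386551 = 422 - 1*386551 = 422 - 386551 = -386129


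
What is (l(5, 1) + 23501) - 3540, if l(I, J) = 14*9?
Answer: 20087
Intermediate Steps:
l(I, J) = 126
(l(5, 1) + 23501) - 3540 = (126 + 23501) - 3540 = 23627 - 3540 = 20087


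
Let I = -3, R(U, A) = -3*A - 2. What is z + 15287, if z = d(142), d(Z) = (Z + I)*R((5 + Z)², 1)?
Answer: 14592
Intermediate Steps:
R(U, A) = -2 - 3*A
d(Z) = 15 - 5*Z (d(Z) = (Z - 3)*(-2 - 3*1) = (-3 + Z)*(-2 - 3) = (-3 + Z)*(-5) = 15 - 5*Z)
z = -695 (z = 15 - 5*142 = 15 - 710 = -695)
z + 15287 = -695 + 15287 = 14592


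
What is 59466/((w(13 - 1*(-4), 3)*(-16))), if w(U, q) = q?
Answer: -9911/8 ≈ -1238.9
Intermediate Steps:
59466/((w(13 - 1*(-4), 3)*(-16))) = 59466/((3*(-16))) = 59466/(-48) = 59466*(-1/48) = -9911/8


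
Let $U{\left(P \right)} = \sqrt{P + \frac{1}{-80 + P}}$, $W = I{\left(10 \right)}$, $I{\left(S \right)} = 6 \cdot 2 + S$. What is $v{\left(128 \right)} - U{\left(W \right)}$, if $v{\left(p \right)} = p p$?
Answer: $16384 - \frac{5 \sqrt{2958}}{58} \approx 16379.0$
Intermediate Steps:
$I{\left(S \right)} = 12 + S$
$W = 22$ ($W = 12 + 10 = 22$)
$v{\left(p \right)} = p^{2}$
$v{\left(128 \right)} - U{\left(W \right)} = 128^{2} - \sqrt{\frac{1 + 22 \left(-80 + 22\right)}{-80 + 22}} = 16384 - \sqrt{\frac{1 + 22 \left(-58\right)}{-58}} = 16384 - \sqrt{- \frac{1 - 1276}{58}} = 16384 - \sqrt{\left(- \frac{1}{58}\right) \left(-1275\right)} = 16384 - \sqrt{\frac{1275}{58}} = 16384 - \frac{5 \sqrt{2958}}{58}$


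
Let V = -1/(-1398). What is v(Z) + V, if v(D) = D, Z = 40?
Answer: 55921/1398 ≈ 40.001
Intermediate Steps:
V = 1/1398 (V = -1*(-1/1398) = 1/1398 ≈ 0.00071531)
v(Z) + V = 40 + 1/1398 = 55921/1398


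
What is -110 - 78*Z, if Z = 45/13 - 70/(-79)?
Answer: -35480/79 ≈ -449.11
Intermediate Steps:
Z = 4465/1027 (Z = 45*(1/13) - 70*(-1/79) = 45/13 + 70/79 = 4465/1027 ≈ 4.3476)
-110 - 78*Z = -110 - 78*4465/1027 = -110 - 26790/79 = -35480/79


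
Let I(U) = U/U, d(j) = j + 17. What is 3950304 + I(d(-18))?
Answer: 3950305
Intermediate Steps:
d(j) = 17 + j
I(U) = 1
3950304 + I(d(-18)) = 3950304 + 1 = 3950305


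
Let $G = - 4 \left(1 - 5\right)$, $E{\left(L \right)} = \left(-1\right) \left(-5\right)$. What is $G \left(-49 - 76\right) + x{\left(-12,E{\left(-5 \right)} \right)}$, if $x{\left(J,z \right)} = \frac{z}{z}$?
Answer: $-1999$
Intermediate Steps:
$E{\left(L \right)} = 5$
$x{\left(J,z \right)} = 1$
$G = 16$ ($G = \left(-4\right) \left(-4\right) = 16$)
$G \left(-49 - 76\right) + x{\left(-12,E{\left(-5 \right)} \right)} = 16 \left(-49 - 76\right) + 1 = 16 \left(-125\right) + 1 = -2000 + 1 = -1999$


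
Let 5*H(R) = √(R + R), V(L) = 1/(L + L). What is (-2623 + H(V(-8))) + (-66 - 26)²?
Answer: 5841 + I*√2/20 ≈ 5841.0 + 0.070711*I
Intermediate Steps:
V(L) = 1/(2*L)
H(R) = √2*√R/5 (H(R) = √(R + R)/5 = √(2*R)/5 = (√2*√R)/5 = √2*√R/5)
(-2623 + H(V(-8))) + (-66 - 26)² = (-2623 + √2*√((½)/(-8))/5) + (-66 - 26)² = (-2623 + √2*√((½)*(-⅛))/5) + (-92)² = (-2623 + √2*√(-1/16)/5) + 8464 = (-2623 + √2*(I/4)/5) + 8464 = (-2623 + I*√2/20) + 8464 = 5841 + I*√2/20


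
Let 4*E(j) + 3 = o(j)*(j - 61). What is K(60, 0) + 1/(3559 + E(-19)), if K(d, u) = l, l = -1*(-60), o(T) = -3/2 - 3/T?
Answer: 16348096/272467 ≈ 60.000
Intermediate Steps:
o(T) = -3/2 - 3/T (o(T) = -3*1/2 - 3/T = -3/2 - 3/T)
l = 60
E(j) = -3/4 + (-61 + j)*(-3/2 - 3/j)/4 (E(j) = -3/4 + ((-3/2 - 3/j)*(j - 61))/4 = -3/4 + ((-3/2 - 3/j)*(-61 + j))/4 = -3/4 + ((-61 + j)*(-3/2 - 3/j))/4 = -3/4 + (-61 + j)*(-3/2 - 3/j)/4)
K(d, u) = 60
K(60, 0) + 1/(3559 + E(-19)) = 60 + 1/(3559 + (3/8)*(122 - 1*(-19)**2 + 57*(-19))/(-19)) = 60 + 1/(3559 + (3/8)*(-1/19)*(122 - 1*361 - 1083)) = 60 + 1/(3559 + (3/8)*(-1/19)*(122 - 361 - 1083)) = 60 + 1/(3559 + (3/8)*(-1/19)*(-1322)) = 60 + 1/(3559 + 1983/76) = 60 + 1/(272467/76) = 60 + 76/272467 = 16348096/272467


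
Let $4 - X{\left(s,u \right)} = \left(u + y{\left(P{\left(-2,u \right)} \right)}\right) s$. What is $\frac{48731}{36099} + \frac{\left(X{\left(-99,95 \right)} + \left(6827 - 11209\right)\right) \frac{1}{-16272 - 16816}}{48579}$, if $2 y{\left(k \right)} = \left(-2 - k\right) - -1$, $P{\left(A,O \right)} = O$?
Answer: $\frac{2373615756839}{1758329729856} \approx 1.3499$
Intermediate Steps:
$y{\left(k \right)} = - \frac{1}{2} - \frac{k}{2}$ ($y{\left(k \right)} = \frac{\left(-2 - k\right) - -1}{2} = \frac{\left(-2 - k\right) + 1}{2} = \frac{-1 - k}{2} = - \frac{1}{2} - \frac{k}{2}$)
$X{\left(s,u \right)} = 4 - s \left(- \frac{1}{2} + \frac{u}{2}\right)$ ($X{\left(s,u \right)} = 4 - \left(u - \left(\frac{1}{2} + \frac{u}{2}\right)\right) s = 4 - \left(- \frac{1}{2} + \frac{u}{2}\right) s = 4 - s \left(- \frac{1}{2} + \frac{u}{2}\right)$)
$\frac{48731}{36099} + \frac{\left(X{\left(-99,95 \right)} + \left(6827 - 11209\right)\right) \frac{1}{-16272 - 16816}}{48579} = \frac{48731}{36099} + \frac{\left(\left(4 + \frac{1}{2} \left(-99\right) - \left(- \frac{99}{2}\right) 95\right) + \left(6827 - 11209\right)\right) \frac{1}{-16272 - 16816}}{48579} = 48731 \cdot \frac{1}{36099} + \frac{\left(4 - \frac{99}{2} + \frac{9405}{2}\right) - 4382}{-33088} \cdot \frac{1}{48579} = \frac{48731}{36099} + \left(4657 - 4382\right) \left(- \frac{1}{33088}\right) \frac{1}{48579} = \frac{48731}{36099} + 275 \left(- \frac{1}{33088}\right) \frac{1}{48579} = \frac{48731}{36099} - \frac{25}{146125632} = \frac{2373615756839}{1758329729856}$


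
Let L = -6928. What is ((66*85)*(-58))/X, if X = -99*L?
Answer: -2465/5196 ≈ -0.47440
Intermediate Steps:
X = 685872 (X = -99*(-6928) = 685872)
((66*85)*(-58))/X = ((66*85)*(-58))/685872 = (5610*(-58))*(1/685872) = -325380*1/685872 = -2465/5196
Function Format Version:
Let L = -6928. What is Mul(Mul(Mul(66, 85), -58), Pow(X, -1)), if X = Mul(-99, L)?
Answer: Rational(-2465, 5196) ≈ -0.47440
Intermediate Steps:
X = 685872 (X = Mul(-99, -6928) = 685872)
Mul(Mul(Mul(66, 85), -58), Pow(X, -1)) = Mul(Mul(Mul(66, 85), -58), Pow(685872, -1)) = Mul(Mul(5610, -58), Rational(1, 685872)) = Mul(-325380, Rational(1, 685872)) = Rational(-2465, 5196)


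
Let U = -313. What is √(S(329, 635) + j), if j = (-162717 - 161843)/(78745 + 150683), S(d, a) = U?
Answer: I*√114929923613/19119 ≈ 17.732*I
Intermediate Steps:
S(d, a) = -313
j = -81140/57357 (j = -324560/229428 = -324560*1/229428 = -81140/57357 ≈ -1.4146)
√(S(329, 635) + j) = √(-313 - 81140/57357) = √(-18033881/57357) = I*√114929923613/19119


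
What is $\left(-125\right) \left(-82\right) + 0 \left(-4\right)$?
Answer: $10250$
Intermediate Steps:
$\left(-125\right) \left(-82\right) + 0 \left(-4\right) = 10250 + 0 = 10250$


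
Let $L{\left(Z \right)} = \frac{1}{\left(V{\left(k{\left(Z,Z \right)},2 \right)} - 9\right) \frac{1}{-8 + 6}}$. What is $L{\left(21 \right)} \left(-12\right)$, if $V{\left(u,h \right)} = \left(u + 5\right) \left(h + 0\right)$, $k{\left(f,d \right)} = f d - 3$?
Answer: $\frac{24}{877} \approx 0.027366$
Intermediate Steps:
$k{\left(f,d \right)} = -3 + d f$ ($k{\left(f,d \right)} = d f - 3 = -3 + d f$)
$V{\left(u,h \right)} = h \left(5 + u\right)$ ($V{\left(u,h \right)} = \left(5 + u\right) h = h \left(5 + u\right)$)
$L{\left(Z \right)} = \frac{1}{\frac{5}{2} - Z^{2}}$ ($L{\left(Z \right)} = \frac{1}{\left(2 \left(5 + \left(-3 + Z Z\right)\right) - 9\right) \frac{1}{-8 + 6}} = \frac{1}{\left(2 \left(5 + \left(-3 + Z^{2}\right)\right) - 9\right) \frac{1}{-2}} = \frac{1}{\left(2 \left(2 + Z^{2}\right) - 9\right) \left(- \frac{1}{2}\right)} = \frac{1}{\left(\left(4 + 2 Z^{2}\right) - 9\right) \left(- \frac{1}{2}\right)} = \frac{1}{\left(-5 + 2 Z^{2}\right) \left(- \frac{1}{2}\right)} = \frac{1}{\frac{5}{2} - Z^{2}}$)
$L{\left(21 \right)} \left(-12\right) = - \frac{2}{-5 + 2 \cdot 21^{2}} \left(-12\right) = - \frac{2}{-5 + 2 \cdot 441} \left(-12\right) = - \frac{2}{-5 + 882} \left(-12\right) = - \frac{2}{877} \left(-12\right) = \left(-2\right) \frac{1}{877} \left(-12\right) = \left(- \frac{2}{877}\right) \left(-12\right) = \frac{24}{877}$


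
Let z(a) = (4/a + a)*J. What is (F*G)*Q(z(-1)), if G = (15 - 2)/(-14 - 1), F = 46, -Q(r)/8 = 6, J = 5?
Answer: 9568/5 ≈ 1913.6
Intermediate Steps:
z(a) = 5*a + 20/a (z(a) = (4/a + a)*5 = (a + 4/a)*5 = 5*a + 20/a)
Q(r) = -48 (Q(r) = -8*6 = -48)
G = -13/15 (G = 13/(-15) = 13*(-1/15) = -13/15 ≈ -0.86667)
(F*G)*Q(z(-1)) = (46*(-13/15))*(-48) = -598/15*(-48) = 9568/5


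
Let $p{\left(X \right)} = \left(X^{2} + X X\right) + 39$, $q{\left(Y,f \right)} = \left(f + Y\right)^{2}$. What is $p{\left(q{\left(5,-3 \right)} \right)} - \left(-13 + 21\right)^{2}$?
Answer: $7$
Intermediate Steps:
$q{\left(Y,f \right)} = \left(Y + f\right)^{2}$
$p{\left(X \right)} = 39 + 2 X^{2}$ ($p{\left(X \right)} = \left(X^{2} + X^{2}\right) + 39 = 2 X^{2} + 39 = 39 + 2 X^{2}$)
$p{\left(q{\left(5,-3 \right)} \right)} - \left(-13 + 21\right)^{2} = \left(39 + 2 \left(\left(5 - 3\right)^{2}\right)^{2}\right) - \left(-13 + 21\right)^{2} = \left(39 + 2 \left(2^{2}\right)^{2}\right) - 8^{2} = \left(39 + 2 \cdot 4^{2}\right) - 64 = \left(39 + 2 \cdot 16\right) - 64 = \left(39 + 32\right) - 64 = 71 - 64 = 7$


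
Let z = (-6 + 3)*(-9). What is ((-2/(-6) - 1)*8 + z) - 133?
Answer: -334/3 ≈ -111.33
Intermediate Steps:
z = 27 (z = -3*(-9) = 27)
((-2/(-6) - 1)*8 + z) - 133 = ((-2/(-6) - 1)*8 + 27) - 133 = ((-2*(-⅙) - 1)*8 + 27) - 133 = ((⅓ - 1)*8 + 27) - 133 = (-⅔*8 + 27) - 133 = (-16/3 + 27) - 133 = 65/3 - 133 = -334/3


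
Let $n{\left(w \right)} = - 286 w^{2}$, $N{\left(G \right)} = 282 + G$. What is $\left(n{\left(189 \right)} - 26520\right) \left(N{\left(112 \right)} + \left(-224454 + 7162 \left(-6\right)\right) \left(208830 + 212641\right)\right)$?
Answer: $1154481239039144952$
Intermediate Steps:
$\left(n{\left(189 \right)} - 26520\right) \left(N{\left(112 \right)} + \left(-224454 + 7162 \left(-6\right)\right) \left(208830 + 212641\right)\right) = \left(- 286 \cdot 189^{2} - 26520\right) \left(\left(282 + 112\right) + \left(-224454 + 7162 \left(-6\right)\right) \left(208830 + 212641\right)\right) = \left(\left(-286\right) 35721 - 26520\right) \left(394 + \left(-224454 - 42972\right) 421471\right) = \left(-10216206 - 26520\right) \left(394 - 112712303646\right) = - 10242726 \left(394 - 112712303646\right) = \left(-10242726\right) \left(-112712303252\right) = 1154481239039144952$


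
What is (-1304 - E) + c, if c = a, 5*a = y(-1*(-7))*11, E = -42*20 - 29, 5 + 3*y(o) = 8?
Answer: -2164/5 ≈ -432.80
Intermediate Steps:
y(o) = 1 (y(o) = -5/3 + (1/3)*8 = -5/3 + 8/3 = 1)
E = -869 (E = -840 - 29 = -869)
a = 11/5 (a = (1*11)/5 = (1/5)*11 = 11/5 ≈ 2.2000)
c = 11/5 ≈ 2.2000
(-1304 - E) + c = (-1304 - 1*(-869)) + 11/5 = (-1304 + 869) + 11/5 = -435 + 11/5 = -2164/5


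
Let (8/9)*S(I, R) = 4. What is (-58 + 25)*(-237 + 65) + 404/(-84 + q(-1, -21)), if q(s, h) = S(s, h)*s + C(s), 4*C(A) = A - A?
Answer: 1003844/177 ≈ 5671.4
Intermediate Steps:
C(A) = 0 (C(A) = (A - A)/4 = (1/4)*0 = 0)
S(I, R) = 9/2 (S(I, R) = (9/8)*4 = 9/2)
q(s, h) = 9*s/2 (q(s, h) = 9*s/2 + 0 = 9*s/2)
(-58 + 25)*(-237 + 65) + 404/(-84 + q(-1, -21)) = (-58 + 25)*(-237 + 65) + 404/(-84 + (9/2)*(-1)) = -33*(-172) + 404/(-84 - 9/2) = 5676 + 404/(-177/2) = 5676 + 404*(-2/177) = 5676 - 808/177 = 1003844/177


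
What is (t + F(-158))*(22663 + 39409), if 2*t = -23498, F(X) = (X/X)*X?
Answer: -739091304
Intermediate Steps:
F(X) = X (F(X) = 1*X = X)
t = -11749 (t = (½)*(-23498) = -11749)
(t + F(-158))*(22663 + 39409) = (-11749 - 158)*(22663 + 39409) = -11907*62072 = -739091304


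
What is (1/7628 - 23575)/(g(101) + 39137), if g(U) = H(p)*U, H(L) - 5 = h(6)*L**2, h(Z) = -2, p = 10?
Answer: -179830099/148303576 ≈ -1.2126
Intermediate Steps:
H(L) = 5 - 2*L**2
g(U) = -195*U (g(U) = (5 - 2*10**2)*U = (5 - 2*100)*U = (5 - 200)*U = -195*U)
(1/7628 - 23575)/(g(101) + 39137) = (1/7628 - 23575)/(-195*101 + 39137) = (1/7628 - 23575)/(-19695 + 39137) = -179830099/7628/19442 = -179830099/7628*1/19442 = -179830099/148303576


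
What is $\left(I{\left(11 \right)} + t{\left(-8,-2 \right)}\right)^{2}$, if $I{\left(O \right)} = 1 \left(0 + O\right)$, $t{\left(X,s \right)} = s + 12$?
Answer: $441$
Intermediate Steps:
$t{\left(X,s \right)} = 12 + s$
$I{\left(O \right)} = O$ ($I{\left(O \right)} = 1 O = O$)
$\left(I{\left(11 \right)} + t{\left(-8,-2 \right)}\right)^{2} = \left(11 + \left(12 - 2\right)\right)^{2} = \left(11 + 10\right)^{2} = 21^{2} = 441$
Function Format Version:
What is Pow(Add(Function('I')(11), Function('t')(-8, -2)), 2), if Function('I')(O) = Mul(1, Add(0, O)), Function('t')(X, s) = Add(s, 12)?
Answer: 441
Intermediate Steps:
Function('t')(X, s) = Add(12, s)
Function('I')(O) = O (Function('I')(O) = Mul(1, O) = O)
Pow(Add(Function('I')(11), Function('t')(-8, -2)), 2) = Pow(Add(11, Add(12, -2)), 2) = Pow(Add(11, 10), 2) = Pow(21, 2) = 441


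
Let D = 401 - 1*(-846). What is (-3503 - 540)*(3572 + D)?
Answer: -19483217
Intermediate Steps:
D = 1247 (D = 401 + 846 = 1247)
(-3503 - 540)*(3572 + D) = (-3503 - 540)*(3572 + 1247) = -4043*4819 = -19483217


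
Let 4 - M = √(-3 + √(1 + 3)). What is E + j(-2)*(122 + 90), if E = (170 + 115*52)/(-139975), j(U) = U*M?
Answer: -9496150/5599 + 424*I ≈ -1696.0 + 424.0*I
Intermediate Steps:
M = 4 - I (M = 4 - √(-3 + √(1 + 3)) = 4 - √(-3 + √4) = 4 - √(-3 + 2) = 4 - √(-1) = 4 - I ≈ 4.0 - 1.0*I)
j(U) = U*(4 - I)
E = -246/5599 (E = (170 + 5980)*(-1/139975) = 6150*(-1/139975) = -246/5599 ≈ -0.043936)
E + j(-2)*(122 + 90) = -246/5599 + (-2*(4 - I))*(122 + 90) = -246/5599 + (-8 + 2*I)*212 = -246/5599 + (-1696 + 424*I) = -9496150/5599 + 424*I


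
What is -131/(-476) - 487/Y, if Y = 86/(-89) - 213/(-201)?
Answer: -1382221989/265132 ≈ -5213.3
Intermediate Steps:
Y = 557/5963 (Y = 86*(-1/89) - 213*(-1/201) = -86/89 + 71/67 = 557/5963 ≈ 0.093409)
-131/(-476) - 487/Y = -131/(-476) - 487/557/5963 = -131*(-1/476) - 487*5963/557 = 131/476 - 2903981/557 = -1382221989/265132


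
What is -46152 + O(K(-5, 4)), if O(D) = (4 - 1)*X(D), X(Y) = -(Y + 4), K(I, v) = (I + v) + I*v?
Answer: -46101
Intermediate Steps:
K(I, v) = I + v + I*v
X(Y) = -4 - Y (X(Y) = -(4 + Y) = -4 - Y)
O(D) = -12 - 3*D (O(D) = (4 - 1)*(-4 - D) = 3*(-4 - D) = -12 - 3*D)
-46152 + O(K(-5, 4)) = -46152 + (-12 - 3*(-5 + 4 - 5*4)) = -46152 + (-12 - 3*(-5 + 4 - 20)) = -46152 + (-12 - 3*(-21)) = -46152 + (-12 + 63) = -46152 + 51 = -46101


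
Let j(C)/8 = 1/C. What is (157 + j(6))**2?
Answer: 225625/9 ≈ 25069.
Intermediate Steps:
j(C) = 8/C
(157 + j(6))**2 = (157 + 8/6)**2 = (157 + 8*(1/6))**2 = (157 + 4/3)**2 = (475/3)**2 = 225625/9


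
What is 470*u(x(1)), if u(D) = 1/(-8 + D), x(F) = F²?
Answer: -470/7 ≈ -67.143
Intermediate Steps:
470*u(x(1)) = 470/(-8 + 1²) = 470/(-8 + 1) = 470/(-7) = 470*(-⅐) = -470/7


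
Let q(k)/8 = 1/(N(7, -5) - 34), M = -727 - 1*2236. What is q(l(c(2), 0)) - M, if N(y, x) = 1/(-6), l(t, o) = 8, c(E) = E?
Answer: 607367/205 ≈ 2962.8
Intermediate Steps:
N(y, x) = -⅙
M = -2963 (M = -727 - 2236 = -2963)
q(k) = -48/205 (q(k) = 8/(-⅙ - 34) = 8/(-205/6) = 8*(-6/205) = -48/205)
q(l(c(2), 0)) - M = -48/205 - 1*(-2963) = -48/205 + 2963 = 607367/205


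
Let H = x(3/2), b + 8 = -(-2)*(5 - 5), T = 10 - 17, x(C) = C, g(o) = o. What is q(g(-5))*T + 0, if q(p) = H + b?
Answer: 91/2 ≈ 45.500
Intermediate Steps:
T = -7
b = -8 (b = -8 - (-2)*(5 - 5) = -8 - (-2)*0 = -8 - 1*0 = -8 + 0 = -8)
H = 3/2 ≈ 1.5000
q(p) = -13/2 (q(p) = 3/2 - 8 = -13/2)
q(g(-5))*T + 0 = -13/2*(-7) + 0 = 91/2 + 0 = 91/2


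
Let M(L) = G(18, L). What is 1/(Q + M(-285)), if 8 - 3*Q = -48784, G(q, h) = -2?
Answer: 1/16262 ≈ 6.1493e-5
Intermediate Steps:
Q = 16264 (Q = 8/3 - ⅓*(-48784) = 8/3 + 48784/3 = 16264)
M(L) = -2
1/(Q + M(-285)) = 1/(16264 - 2) = 1/16262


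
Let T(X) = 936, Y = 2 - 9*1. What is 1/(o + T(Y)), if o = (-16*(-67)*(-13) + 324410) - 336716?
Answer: -1/25306 ≈ -3.9516e-5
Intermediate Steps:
Y = -7 (Y = 2 - 9 = -7)
o = -26242 (o = (1072*(-13) + 324410) - 336716 = (-13936 + 324410) - 336716 = 310474 - 336716 = -26242)
1/(o + T(Y)) = 1/(-26242 + 936) = 1/(-25306) = -1/25306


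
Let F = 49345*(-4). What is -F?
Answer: 197380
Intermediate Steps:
F = -197380
-F = -1*(-197380) = 197380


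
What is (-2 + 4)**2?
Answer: 4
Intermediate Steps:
(-2 + 4)**2 = 2**2 = 4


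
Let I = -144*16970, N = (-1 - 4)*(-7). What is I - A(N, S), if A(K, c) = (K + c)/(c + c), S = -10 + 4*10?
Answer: -29324173/12 ≈ -2.4437e+6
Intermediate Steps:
N = 35 (N = -5*(-7) = 35)
S = 30 (S = -10 + 40 = 30)
A(K, c) = (K + c)/(2*c) (A(K, c) = (K + c)/((2*c)) = (K + c)*(1/(2*c)) = (K + c)/(2*c))
I = -2443680
I - A(N, S) = -2443680 - (35 + 30)/(2*30) = -2443680 - 65/(2*30) = -2443680 - 1*13/12 = -2443680 - 13/12 = -29324173/12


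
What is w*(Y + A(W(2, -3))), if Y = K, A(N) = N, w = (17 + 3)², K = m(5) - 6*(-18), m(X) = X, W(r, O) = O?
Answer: 44000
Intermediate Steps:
K = 113 (K = 5 - 6*(-18) = 5 + 108 = 113)
w = 400 (w = 20² = 400)
Y = 113
w*(Y + A(W(2, -3))) = 400*(113 - 3) = 400*110 = 44000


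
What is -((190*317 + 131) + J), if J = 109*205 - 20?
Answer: -82686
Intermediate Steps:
J = 22325 (J = 22345 - 20 = 22325)
-((190*317 + 131) + J) = -((190*317 + 131) + 22325) = -((60230 + 131) + 22325) = -(60361 + 22325) = -1*82686 = -82686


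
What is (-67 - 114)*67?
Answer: -12127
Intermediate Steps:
(-67 - 114)*67 = -181*67 = -12127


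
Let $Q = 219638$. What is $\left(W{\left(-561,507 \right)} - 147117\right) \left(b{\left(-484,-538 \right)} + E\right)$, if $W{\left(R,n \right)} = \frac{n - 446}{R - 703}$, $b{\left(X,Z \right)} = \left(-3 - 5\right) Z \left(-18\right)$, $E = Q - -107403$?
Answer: $- \frac{46408840235981}{1264} \approx -3.6716 \cdot 10^{10}$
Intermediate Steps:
$E = 327041$ ($E = 219638 - -107403 = 219638 + 107403 = 327041$)
$b{\left(X,Z \right)} = 144 Z$ ($b{\left(X,Z \right)} = - 8 Z \left(-18\right) = 144 Z$)
$W{\left(R,n \right)} = \frac{-446 + n}{-703 + R}$
$\left(W{\left(-561,507 \right)} - 147117\right) \left(b{\left(-484,-538 \right)} + E\right) = \left(\frac{-446 + 507}{-703 - 561} - 147117\right) \left(144 \left(-538\right) + 327041\right) = \left(\frac{1}{-1264} \cdot 61 - 147117\right) \left(-77472 + 327041\right) = \left(\left(- \frac{1}{1264}\right) 61 - 147117\right) 249569 = \left(- \frac{61}{1264} - 147117\right) 249569 = \left(- \frac{185955949}{1264}\right) 249569 = - \frac{46408840235981}{1264}$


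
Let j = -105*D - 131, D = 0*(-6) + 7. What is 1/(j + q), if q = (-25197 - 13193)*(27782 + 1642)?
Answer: -1/1129588226 ≈ -8.8528e-10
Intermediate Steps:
D = 7 (D = 0 + 7 = 7)
q = -1129587360 (q = -38390*29424 = -1129587360)
j = -866 (j = -105*7 - 131 = -735 - 131 = -866)
1/(j + q) = 1/(-866 - 1129587360) = 1/(-1129588226) = -1/1129588226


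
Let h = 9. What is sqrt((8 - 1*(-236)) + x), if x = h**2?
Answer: 5*sqrt(13) ≈ 18.028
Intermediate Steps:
x = 81 (x = 9**2 = 81)
sqrt((8 - 1*(-236)) + x) = sqrt((8 - 1*(-236)) + 81) = sqrt((8 + 236) + 81) = sqrt(244 + 81) = sqrt(325) = 5*sqrt(13)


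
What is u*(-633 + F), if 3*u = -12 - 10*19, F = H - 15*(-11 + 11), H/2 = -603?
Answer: 123826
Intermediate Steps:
H = -1206 (H = 2*(-603) = -1206)
F = -1206 (F = -1206 - 15*(-11 + 11) = -1206 - 15*0 = -1206 - 1*0 = -1206 + 0 = -1206)
u = -202/3 (u = (-12 - 10*19)/3 = (-12 - 190)/3 = (1/3)*(-202) = -202/3 ≈ -67.333)
u*(-633 + F) = -202*(-633 - 1206)/3 = -202/3*(-1839) = 123826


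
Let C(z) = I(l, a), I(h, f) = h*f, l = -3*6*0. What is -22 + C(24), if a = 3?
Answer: -22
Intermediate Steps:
l = 0 (l = -18*0 = 0)
I(h, f) = f*h
C(z) = 0 (C(z) = 3*0 = 0)
-22 + C(24) = -22 + 0 = -22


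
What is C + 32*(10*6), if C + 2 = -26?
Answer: 1892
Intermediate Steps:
C = -28 (C = -2 - 26 = -28)
C + 32*(10*6) = -28 + 32*(10*6) = -28 + 32*60 = -28 + 1920 = 1892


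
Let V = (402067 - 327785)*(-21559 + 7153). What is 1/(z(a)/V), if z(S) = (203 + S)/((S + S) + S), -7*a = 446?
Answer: 36712884264/25 ≈ 1.4685e+9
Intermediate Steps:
a = -446/7 (a = -⅐*446 = -446/7 ≈ -63.714)
V = -1070106492 (V = 74282*(-14406) = -1070106492)
z(S) = (203 + S)/(3*S) (z(S) = (203 + S)/(2*S + S) = (203 + S)/((3*S)) = (203 + S)*(1/(3*S)) = (203 + S)/(3*S))
1/(z(a)/V) = 1/(((203 - 446/7)/(3*(-446/7)))/(-1070106492)) = 1/(((⅓)*(-7/446)*(975/7))*(-1/1070106492)) = 1/(-325/446*(-1/1070106492)) = 1/(25/36712884264) = 36712884264/25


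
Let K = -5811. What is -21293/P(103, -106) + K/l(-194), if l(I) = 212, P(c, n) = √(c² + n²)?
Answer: -5811/212 - 21293*√21845/21845 ≈ -171.48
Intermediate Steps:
-21293/P(103, -106) + K/l(-194) = -21293/√(103² + (-106)²) - 5811/212 = -21293/√(10609 + 11236) - 5811*1/212 = -21293*√21845/21845 - 5811/212 = -5811/212 - 21293*√21845/21845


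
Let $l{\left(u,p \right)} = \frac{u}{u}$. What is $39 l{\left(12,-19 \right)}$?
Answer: $39$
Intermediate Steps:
$l{\left(u,p \right)} = 1$
$39 l{\left(12,-19 \right)} = 39 \cdot 1 = 39$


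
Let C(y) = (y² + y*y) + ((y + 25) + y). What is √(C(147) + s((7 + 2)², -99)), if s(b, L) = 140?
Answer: 3*√4853 ≈ 208.99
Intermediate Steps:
C(y) = 25 + 2*y + 2*y² (C(y) = (y² + y²) + ((25 + y) + y) = 2*y² + (25 + 2*y) = 25 + 2*y + 2*y²)
√(C(147) + s((7 + 2)², -99)) = √((25 + 2*147 + 2*147²) + 140) = √((25 + 294 + 2*21609) + 140) = √((25 + 294 + 43218) + 140) = √(43537 + 140) = √43677 = 3*√4853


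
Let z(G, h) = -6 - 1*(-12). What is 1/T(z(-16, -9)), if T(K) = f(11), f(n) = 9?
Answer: ⅑ ≈ 0.11111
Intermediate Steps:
z(G, h) = 6 (z(G, h) = -6 + 12 = 6)
T(K) = 9
1/T(z(-16, -9)) = 1/9 = ⅑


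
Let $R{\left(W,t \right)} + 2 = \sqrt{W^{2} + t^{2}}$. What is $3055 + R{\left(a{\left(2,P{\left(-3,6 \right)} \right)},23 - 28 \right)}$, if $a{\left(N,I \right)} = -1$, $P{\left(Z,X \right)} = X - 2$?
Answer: $3053 + \sqrt{26} \approx 3058.1$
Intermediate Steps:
$P{\left(Z,X \right)} = -2 + X$
$R{\left(W,t \right)} = -2 + \sqrt{W^{2} + t^{2}}$
$3055 + R{\left(a{\left(2,P{\left(-3,6 \right)} \right)},23 - 28 \right)} = 3055 - \left(2 - \sqrt{\left(-1\right)^{2} + \left(23 - 28\right)^{2}}\right) = 3055 - \left(2 - \sqrt{1 + \left(23 - 28\right)^{2}}\right) = 3055 - \left(2 - \sqrt{1 + \left(-5\right)^{2}}\right) = 3055 - \left(2 - \sqrt{1 + 25}\right) = 3055 - \left(2 - \sqrt{26}\right) = 3053 + \sqrt{26}$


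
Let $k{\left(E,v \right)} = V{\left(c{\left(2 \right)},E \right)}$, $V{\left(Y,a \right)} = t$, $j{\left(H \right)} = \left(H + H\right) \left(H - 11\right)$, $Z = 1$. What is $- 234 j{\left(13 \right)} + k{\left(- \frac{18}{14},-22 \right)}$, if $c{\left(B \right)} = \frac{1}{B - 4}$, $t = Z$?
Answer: $-12167$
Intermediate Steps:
$t = 1$
$j{\left(H \right)} = 2 H \left(-11 + H\right)$
$c{\left(B \right)} = \frac{1}{-4 + B}$
$V{\left(Y,a \right)} = 1$
$k{\left(E,v \right)} = 1$
$- 234 j{\left(13 \right)} + k{\left(- \frac{18}{14},-22 \right)} = - 234 \cdot 2 \cdot 13 \left(-11 + 13\right) + 1 = - 234 \cdot 2 \cdot 13 \cdot 2 + 1 = \left(-234\right) 52 + 1 = -12168 + 1 = -12167$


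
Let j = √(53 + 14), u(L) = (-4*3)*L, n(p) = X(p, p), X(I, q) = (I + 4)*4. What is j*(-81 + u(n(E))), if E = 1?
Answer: -321*√67 ≈ -2627.5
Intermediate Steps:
X(I, q) = 16 + 4*I (X(I, q) = (4 + I)*4 = 16 + 4*I)
n(p) = 16 + 4*p
u(L) = -12*L
j = √67 ≈ 8.1853
j*(-81 + u(n(E))) = √67*(-81 - 12*(16 + 4*1)) = √67*(-81 - 12*(16 + 4)) = √67*(-81 - 12*20) = √67*(-81 - 240) = √67*(-321) = -321*√67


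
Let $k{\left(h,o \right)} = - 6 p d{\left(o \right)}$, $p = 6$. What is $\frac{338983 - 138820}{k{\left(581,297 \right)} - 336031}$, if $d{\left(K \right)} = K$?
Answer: $- \frac{200163}{346723} \approx -0.5773$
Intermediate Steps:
$k{\left(h,o \right)} = - 36 o$ ($k{\left(h,o \right)} = \left(-6\right) 6 o = - 36 o$)
$\frac{338983 - 138820}{k{\left(581,297 \right)} - 336031} = \frac{338983 - 138820}{\left(-36\right) 297 - 336031} = \frac{200163}{-10692 - 336031} = \frac{200163}{-346723} = 200163 \left(- \frac{1}{346723}\right) = - \frac{200163}{346723}$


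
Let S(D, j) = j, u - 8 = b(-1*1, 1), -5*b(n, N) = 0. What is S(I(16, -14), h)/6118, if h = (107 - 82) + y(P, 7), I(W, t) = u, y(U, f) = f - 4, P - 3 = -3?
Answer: 2/437 ≈ 0.0045767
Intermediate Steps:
b(n, N) = 0 (b(n, N) = -⅕*0 = 0)
P = 0 (P = 3 - 3 = 0)
u = 8 (u = 8 + 0 = 8)
y(U, f) = -4 + f
I(W, t) = 8
h = 28 (h = (107 - 82) + (-4 + 7) = 25 + 3 = 28)
S(I(16, -14), h)/6118 = 28/6118 = 28*(1/6118) = 2/437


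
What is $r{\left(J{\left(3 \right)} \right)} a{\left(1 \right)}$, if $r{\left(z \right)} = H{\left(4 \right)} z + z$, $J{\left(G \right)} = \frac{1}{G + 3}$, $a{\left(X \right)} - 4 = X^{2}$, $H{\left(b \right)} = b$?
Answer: $\frac{25}{6} \approx 4.1667$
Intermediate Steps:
$a{\left(X \right)} = 4 + X^{2}$
$J{\left(G \right)} = \frac{1}{3 + G}$
$r{\left(z \right)} = 5 z$ ($r{\left(z \right)} = 4 z + z = 5 z$)
$r{\left(J{\left(3 \right)} \right)} a{\left(1 \right)} = \frac{5}{3 + 3} \left(4 + 1^{2}\right) = \frac{5}{6} \left(4 + 1\right) = 5 \cdot \frac{1}{6} \cdot 5 = \frac{5}{6} \cdot 5 = \frac{25}{6}$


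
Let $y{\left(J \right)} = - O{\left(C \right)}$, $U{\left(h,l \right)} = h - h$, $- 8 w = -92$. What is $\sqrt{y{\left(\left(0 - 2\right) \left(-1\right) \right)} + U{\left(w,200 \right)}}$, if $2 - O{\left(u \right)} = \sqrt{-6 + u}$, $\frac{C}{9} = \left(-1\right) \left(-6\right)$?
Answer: $\sqrt{-2 + 4 \sqrt{3}} \approx 2.22$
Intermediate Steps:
$w = \frac{23}{2}$ ($w = \left(- \frac{1}{8}\right) \left(-92\right) = \frac{23}{2} \approx 11.5$)
$C = 54$ ($C = 9 \left(\left(-1\right) \left(-6\right)\right) = 9 \cdot 6 = 54$)
$O{\left(u \right)} = 2 - \sqrt{-6 + u}$
$U{\left(h,l \right)} = 0$
$y{\left(J \right)} = -2 + 4 \sqrt{3}$ ($y{\left(J \right)} = - (2 - \sqrt{-6 + 54}) = - (2 - \sqrt{48}) = - (2 - 4 \sqrt{3}) = -2 + 4 \sqrt{3}$)
$\sqrt{y{\left(\left(0 - 2\right) \left(-1\right) \right)} + U{\left(w,200 \right)}} = \sqrt{\left(-2 + 4 \sqrt{3}\right) + 0} = \sqrt{-2 + 4 \sqrt{3}}$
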